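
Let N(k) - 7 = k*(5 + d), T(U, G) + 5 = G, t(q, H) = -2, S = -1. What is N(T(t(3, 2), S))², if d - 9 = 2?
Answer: 7921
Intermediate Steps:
d = 11 (d = 9 + 2 = 11)
T(U, G) = -5 + G
N(k) = 7 + 16*k (N(k) = 7 + k*(5 + 11) = 7 + k*16 = 7 + 16*k)
N(T(t(3, 2), S))² = (7 + 16*(-5 - 1))² = (7 + 16*(-6))² = (7 - 96)² = (-89)² = 7921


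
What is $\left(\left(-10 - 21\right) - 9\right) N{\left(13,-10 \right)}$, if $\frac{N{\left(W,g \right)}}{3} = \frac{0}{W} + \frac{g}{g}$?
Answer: $-120$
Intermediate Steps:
$N{\left(W,g \right)} = 3$ ($N{\left(W,g \right)} = 3 \left(\frac{0}{W} + \frac{g}{g}\right) = 3 \left(0 + 1\right) = 3 \cdot 1 = 3$)
$\left(\left(-10 - 21\right) - 9\right) N{\left(13,-10 \right)} = \left(\left(-10 - 21\right) - 9\right) 3 = \left(-31 - 9\right) 3 = \left(-40\right) 3 = -120$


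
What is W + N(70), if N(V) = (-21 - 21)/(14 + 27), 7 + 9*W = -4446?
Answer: -182951/369 ≈ -495.80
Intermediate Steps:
W = -4453/9 (W = -7/9 + (⅑)*(-4446) = -7/9 - 494 = -4453/9 ≈ -494.78)
N(V) = -42/41
W + N(70) = -4453/9 - 42/41 = -182951/369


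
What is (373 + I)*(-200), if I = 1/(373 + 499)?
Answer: -8131425/109 ≈ -74600.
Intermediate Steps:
I = 1/872 ≈ 0.0011468
(373 + I)*(-200) = (373 + 1/872)*(-200) = (325257/872)*(-200) = -8131425/109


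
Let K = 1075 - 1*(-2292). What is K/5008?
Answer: 3367/5008 ≈ 0.67232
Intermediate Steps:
K = 3367 (K = 1075 + 2292 = 3367)
K/5008 = 3367/5008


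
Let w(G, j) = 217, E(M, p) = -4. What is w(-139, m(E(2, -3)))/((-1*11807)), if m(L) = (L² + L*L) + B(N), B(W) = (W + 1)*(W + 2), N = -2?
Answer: -217/11807 ≈ -0.018379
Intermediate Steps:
B(W) = (1 + W)*(2 + W)
m(L) = 2*L² (m(L) = (L² + L*L) + (2 + (-2)² + 3*(-2)) = (L² + L²) + (2 + 4 - 6) = 2*L² + 0 = 2*L²)
w(-139, m(E(2, -3)))/((-1*11807)) = 217/((-1*11807)) = 217/(-11807) = 217*(-1/11807) = -217/11807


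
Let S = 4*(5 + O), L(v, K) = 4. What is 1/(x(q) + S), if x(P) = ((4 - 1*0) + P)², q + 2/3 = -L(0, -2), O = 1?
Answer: 9/220 ≈ 0.040909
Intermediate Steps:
q = -14/3 (q = -⅔ - 4 = -14/3 ≈ -4.6667)
x(P) = (4 + P)² (x(P) = ((4 + 0) + P)² = (4 + P)²)
S = 24 (S = 4*(5 + 1) = 4*6 = 24)
1/(x(q) + S) = 1/((4 - 14/3)² + 24) = 1/((-⅔)² + 24) = 1/(4/9 + 24) = 1/(220/9) = 9/220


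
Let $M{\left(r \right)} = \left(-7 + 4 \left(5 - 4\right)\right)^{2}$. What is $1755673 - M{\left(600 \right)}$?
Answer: $1755664$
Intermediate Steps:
$M{\left(r \right)} = 9$ ($M{\left(r \right)} = \left(-7 + 4 \cdot 1\right)^{2} = \left(-7 + 4\right)^{2} = \left(-3\right)^{2} = 9$)
$1755673 - M{\left(600 \right)} = 1755673 - 9 = 1755664$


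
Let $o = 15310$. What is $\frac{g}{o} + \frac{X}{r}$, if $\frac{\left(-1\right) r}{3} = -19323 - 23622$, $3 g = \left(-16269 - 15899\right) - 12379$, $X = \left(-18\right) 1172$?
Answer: $- \frac{9938003}{8766506} \approx -1.1336$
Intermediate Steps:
$X = -21096$
$g = -14849$ ($g = \frac{\left(-16269 - 15899\right) - 12379}{3} = \frac{-32168 - 12379}{3} = \frac{1}{3} \left(-44547\right) = -14849$)
$r = 128835$ ($r = - 3 \left(-19323 - 23622\right) = \left(-3\right) \left(-42945\right) = 128835$)
$\frac{g}{o} + \frac{X}{r} = - \frac{14849}{15310} - \frac{21096}{128835} = \left(-14849\right) \frac{1}{15310} - \frac{2344}{14315} = - \frac{14849}{15310} - \frac{2344}{14315} = - \frac{9938003}{8766506}$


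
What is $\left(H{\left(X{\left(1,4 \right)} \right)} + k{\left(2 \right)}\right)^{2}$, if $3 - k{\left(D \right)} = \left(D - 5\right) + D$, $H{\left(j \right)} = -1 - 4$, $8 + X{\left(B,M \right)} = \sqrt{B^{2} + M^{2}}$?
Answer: $1$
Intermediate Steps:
$X{\left(B,M \right)} = -8 + \sqrt{B^{2} + M^{2}}$
$H{\left(j \right)} = -5$ ($H{\left(j \right)} = -1 - 4 = -5$)
$k{\left(D \right)} = 8 - 2 D$ ($k{\left(D \right)} = 3 - \left(\left(D - 5\right) + D\right) = 3 - \left(\left(-5 + D\right) + D\right) = 3 - \left(-5 + 2 D\right) = 8 - 2 D$)
$\left(H{\left(X{\left(1,4 \right)} \right)} + k{\left(2 \right)}\right)^{2} = \left(-5 + \left(8 - 4\right)\right)^{2} = \left(-5 + 4\right)^{2} = \left(-1\right)^{2} = 1$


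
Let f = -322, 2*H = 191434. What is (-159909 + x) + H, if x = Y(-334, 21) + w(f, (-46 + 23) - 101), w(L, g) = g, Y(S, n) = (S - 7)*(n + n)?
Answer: -78638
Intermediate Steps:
H = 95717 (H = (½)*191434 = 95717)
Y(S, n) = 2*n*(-7 + S) (Y(S, n) = (-7 + S)*(2*n) = 2*n*(-7 + S))
x = -14446 (x = 2*21*(-7 - 334) + ((-46 + 23) - 101) = 2*21*(-341) + (-23 - 101) = -14322 - 124 = -14446)
(-159909 + x) + H = (-159909 - 14446) + 95717 = -174355 + 95717 = -78638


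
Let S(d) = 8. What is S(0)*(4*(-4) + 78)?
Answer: 496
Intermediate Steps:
S(0)*(4*(-4) + 78) = 8*(4*(-4) + 78) = 8*(-16 + 78) = 8*62 = 496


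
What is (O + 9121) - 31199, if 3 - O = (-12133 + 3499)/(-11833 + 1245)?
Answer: -116869367/5294 ≈ -22076.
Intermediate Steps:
O = 11565/5294 (O = 3 - (-12133 + 3499)/(-11833 + 1245) = 3 - (-8634)/(-10588) = 3 - (-8634)*(-1)/10588 = 3 - 1*4317/5294 = 3 - 4317/5294 = 11565/5294 ≈ 2.1845)
(O + 9121) - 31199 = (11565/5294 + 9121) - 31199 = 48298139/5294 - 31199 = -116869367/5294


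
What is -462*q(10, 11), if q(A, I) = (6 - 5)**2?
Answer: -462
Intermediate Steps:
q(A, I) = 1 (q(A, I) = 1**2 = 1)
-462*q(10, 11) = -462*1 = -462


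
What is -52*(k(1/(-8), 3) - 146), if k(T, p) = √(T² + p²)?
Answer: 7592 - 13*√577/2 ≈ 7435.9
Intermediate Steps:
-52*(k(1/(-8), 3) - 146) = -52*(√((1/(-8))² + 3²) - 146) = -52*(√((-⅛)² + 9) - 146) = -52*(√(1/64 + 9) - 146) = -52*(√(577/64) - 146) = -52*(√577/8 - 146) = -52*(-146 + √577/8) = 7592 - 13*√577/2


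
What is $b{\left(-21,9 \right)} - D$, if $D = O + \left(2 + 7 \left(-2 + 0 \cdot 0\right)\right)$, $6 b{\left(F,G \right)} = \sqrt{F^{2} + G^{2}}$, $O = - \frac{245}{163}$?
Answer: $\frac{2201}{163} + \frac{\sqrt{58}}{2} \approx 17.311$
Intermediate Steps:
$O = - \frac{245}{163}$ ($O = \left(-245\right) \frac{1}{163} = - \frac{245}{163} \approx -1.5031$)
$b{\left(F,G \right)} = \frac{\sqrt{F^{2} + G^{2}}}{6}$
$D = - \frac{2201}{163}$ ($D = - \frac{245}{163} + \left(2 + 7 \left(-2 + 0 \cdot 0\right)\right) = - \frac{245}{163} + \left(2 + 7 \left(-2 + 0\right)\right) = - \frac{245}{163} + \left(2 + 7 \left(-2\right)\right) = - \frac{245}{163} + \left(2 - 14\right) = - \frac{245}{163} - 12 = - \frac{2201}{163} \approx -13.503$)
$b{\left(-21,9 \right)} - D = \frac{\sqrt{\left(-21\right)^{2} + 9^{2}}}{6} - - \frac{2201}{163} = \frac{\sqrt{441 + 81}}{6} + \frac{2201}{163} = \frac{\sqrt{522}}{6} + \frac{2201}{163} = \frac{3 \sqrt{58}}{6} + \frac{2201}{163} = \frac{\sqrt{58}}{2} + \frac{2201}{163} = \frac{2201}{163} + \frac{\sqrt{58}}{2}$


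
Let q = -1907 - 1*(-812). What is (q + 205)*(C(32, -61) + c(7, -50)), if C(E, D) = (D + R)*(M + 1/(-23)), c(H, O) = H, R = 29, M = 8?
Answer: 5068550/23 ≈ 2.2037e+5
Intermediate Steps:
q = -1095 (q = -1907 + 812 = -1095)
C(E, D) = 5307/23 + 183*D/23 (C(E, D) = (D + 29)*(8 + 1/(-23)) = (29 + D)*(8 - 1/23) = (29 + D)*(183/23) = 5307/23 + 183*D/23)
(q + 205)*(C(32, -61) + c(7, -50)) = (-1095 + 205)*((5307/23 + (183/23)*(-61)) + 7) = -890*((5307/23 - 11163/23) + 7) = -890*(-5856/23 + 7) = -890*(-5695/23) = 5068550/23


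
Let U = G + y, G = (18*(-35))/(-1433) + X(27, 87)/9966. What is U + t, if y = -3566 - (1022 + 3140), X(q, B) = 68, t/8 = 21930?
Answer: 1197574035980/7140639 ≈ 1.6771e+5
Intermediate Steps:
t = 175440 (t = 8*21930 = 175440)
y = -7728 (y = -3566 - 1*4162 = -3566 - 4162 = -7728)
G = 3188012/7140639 (G = (18*(-35))/(-1433) + 68/9966 = -630*(-1/1433) + 68*(1/9966) = 630/1433 + 34/4983 = 3188012/7140639 ≈ 0.44646)
U = -55179670180/7140639 (U = 3188012/7140639 - 7728 = -55179670180/7140639 ≈ -7727.6)
U + t = -55179670180/7140639 + 175440 = 1197574035980/7140639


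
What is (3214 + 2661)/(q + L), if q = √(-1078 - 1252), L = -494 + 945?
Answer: 2649625/205731 - 5875*I*√2330/205731 ≈ 12.879 - 1.3784*I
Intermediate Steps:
L = 451
q = I*√2330 (q = √(-2330) = I*√2330 ≈ 48.27*I)
(3214 + 2661)/(q + L) = (3214 + 2661)/(I*√2330 + 451) = 5875/(451 + I*√2330)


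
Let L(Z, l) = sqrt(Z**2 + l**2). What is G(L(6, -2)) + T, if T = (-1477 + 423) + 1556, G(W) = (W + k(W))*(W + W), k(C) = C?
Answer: 662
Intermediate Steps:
G(W) = 4*W**2 (G(W) = (W + W)*(W + W) = (2*W)*(2*W) = 4*W**2)
T = 502 (T = -1054 + 1556 = 502)
G(L(6, -2)) + T = 4*(sqrt(6**2 + (-2)**2))**2 + 502 = 4*(sqrt(36 + 4))**2 + 502 = 4*(sqrt(40))**2 + 502 = 4*(2*sqrt(10))**2 + 502 = 4*40 + 502 = 160 + 502 = 662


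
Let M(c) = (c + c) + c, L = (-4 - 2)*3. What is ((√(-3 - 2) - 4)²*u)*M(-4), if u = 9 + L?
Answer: 1188 - 864*I*√5 ≈ 1188.0 - 1932.0*I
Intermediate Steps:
L = -18 (L = -6*3 = -18)
M(c) = 3*c (M(c) = 2*c + c = 3*c)
u = -9 (u = 9 - 18 = -9)
((√(-3 - 2) - 4)²*u)*M(-4) = ((√(-3 - 2) - 4)²*(-9))*(3*(-4)) = ((√(-5) - 4)²*(-9))*(-12) = ((I*√5 - 4)²*(-9))*(-12) = ((-4 + I*√5)²*(-9))*(-12) = -9*(-4 + I*√5)²*(-12) = 108*(-4 + I*√5)²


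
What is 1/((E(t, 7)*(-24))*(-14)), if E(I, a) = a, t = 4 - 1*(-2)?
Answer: 1/2352 ≈ 0.00042517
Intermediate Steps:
t = 6 (t = 4 + 2 = 6)
1/((E(t, 7)*(-24))*(-14)) = 1/((7*(-24))*(-14)) = 1/(-168*(-14)) = 1/2352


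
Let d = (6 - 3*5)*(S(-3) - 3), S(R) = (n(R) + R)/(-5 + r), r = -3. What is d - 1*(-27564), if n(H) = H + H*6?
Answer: 27564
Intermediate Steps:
n(H) = 7*H (n(H) = H + 6*H = 7*H)
S(R) = -R (S(R) = (7*R + R)/(-5 - 3) = (8*R)/(-8) = (8*R)*(-1/8) = -R)
d = 0 (d = (6 - 3*5)*(-1*(-3) - 3) = (6 - 15)*(3 - 3) = -9*0 = 0)
d - 1*(-27564) = 0 - 1*(-27564) = 0 + 27564 = 27564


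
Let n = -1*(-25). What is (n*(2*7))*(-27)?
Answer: -9450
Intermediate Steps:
n = 25
(n*(2*7))*(-27) = (25*(2*7))*(-27) = (25*14)*(-27) = 350*(-27) = -9450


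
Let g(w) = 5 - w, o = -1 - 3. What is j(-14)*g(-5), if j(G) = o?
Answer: -40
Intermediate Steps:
o = -4
j(G) = -4
j(-14)*g(-5) = -4*(5 - 1*(-5)) = -4*(5 + 5) = -4*10 = -40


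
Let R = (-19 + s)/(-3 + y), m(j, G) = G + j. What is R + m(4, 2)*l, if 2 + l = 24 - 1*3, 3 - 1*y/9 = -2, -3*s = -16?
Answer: 14323/126 ≈ 113.67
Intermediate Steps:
s = 16/3 (s = -⅓*(-16) = 16/3 ≈ 5.3333)
y = 45 (y = 27 - 9*(-2) = 27 + 18 = 45)
l = 19 (l = -2 + (24 - 1*3) = -2 + (24 - 3) = -2 + 21 = 19)
R = -41/126 (R = (-19 + 16/3)/(-3 + 45) = -41/3/42 = -41/3*1/42 = -41/126 ≈ -0.32540)
R + m(4, 2)*l = -41/126 + (2 + 4)*19 = -41/126 + 6*19 = -41/126 + 114 = 14323/126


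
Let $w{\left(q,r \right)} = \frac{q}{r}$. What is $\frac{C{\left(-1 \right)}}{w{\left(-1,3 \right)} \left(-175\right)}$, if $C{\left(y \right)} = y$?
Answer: $- \frac{3}{175} \approx -0.017143$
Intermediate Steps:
$\frac{C{\left(-1 \right)}}{w{\left(-1,3 \right)} \left(-175\right)} = - \frac{1}{- \frac{1}{3} \left(-175\right)} = - \frac{1}{\left(-1\right) \frac{1}{3} \left(-175\right)} = - \frac{1}{\left(- \frac{1}{3}\right) \left(-175\right)} = - \frac{1}{\frac{175}{3}} = \left(-1\right) \frac{3}{175} = - \frac{3}{175}$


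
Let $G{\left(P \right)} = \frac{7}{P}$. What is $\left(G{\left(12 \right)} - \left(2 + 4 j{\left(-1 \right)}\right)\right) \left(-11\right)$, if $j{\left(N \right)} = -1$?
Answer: $- \frac{341}{12} \approx -28.417$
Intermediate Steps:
$\left(G{\left(12 \right)} - \left(2 + 4 j{\left(-1 \right)}\right)\right) \left(-11\right) = \left(\frac{7}{12} - -2\right) \left(-11\right) = \left(7 \cdot \frac{1}{12} + \left(-2 + 4\right)\right) \left(-11\right) = \left(\frac{7}{12} + 2\right) \left(-11\right) = \frac{31}{12} \left(-11\right) = - \frac{341}{12}$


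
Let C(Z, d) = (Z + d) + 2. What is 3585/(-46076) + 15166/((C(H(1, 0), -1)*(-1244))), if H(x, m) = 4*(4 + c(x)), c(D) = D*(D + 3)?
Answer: -211490009/472877988 ≈ -0.44724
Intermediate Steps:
c(D) = D*(3 + D)
H(x, m) = 16 + 4*x*(3 + x) (H(x, m) = 4*(4 + x*(3 + x)) = 16 + 4*x*(3 + x))
C(Z, d) = 2 + Z + d
3585/(-46076) + 15166/((C(H(1, 0), -1)*(-1244))) = 3585/(-46076) + 15166/(((2 + (16 + 4*1*(3 + 1)) - 1)*(-1244))) = 3585*(-1/46076) + 15166/(((2 + (16 + 4*1*4) - 1)*(-1244))) = -3585/46076 + 15166/(((2 + (16 + 16) - 1)*(-1244))) = -3585/46076 + 15166/(((2 + 32 - 1)*(-1244))) = -3585/46076 + 15166/((33*(-1244))) = -3585/46076 + 15166/(-41052) = -3585/46076 + 15166*(-1/41052) = -3585/46076 - 7583/20526 = -211490009/472877988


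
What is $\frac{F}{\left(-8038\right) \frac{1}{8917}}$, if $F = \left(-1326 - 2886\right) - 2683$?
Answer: $\frac{61482715}{8038} \approx 7649.0$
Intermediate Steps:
$F = -6895$ ($F = -4212 - 2683 = -6895$)
$\frac{F}{\left(-8038\right) \frac{1}{8917}} = - \frac{6895}{\left(-8038\right) \frac{1}{8917}} = - \frac{6895}{- \frac{8038}{8917}} = \left(-6895\right) \left(- \frac{8917}{8038}\right) = \frac{61482715}{8038}$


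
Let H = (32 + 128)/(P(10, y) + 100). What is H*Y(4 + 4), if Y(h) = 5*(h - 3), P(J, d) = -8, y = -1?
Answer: 1000/23 ≈ 43.478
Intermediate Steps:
Y(h) = -15 + 5*h (Y(h) = 5*(-3 + h) = -15 + 5*h)
H = 40/23 (H = (32 + 128)/(-8 + 100) = 160/92 = 160*(1/92) = 40/23 ≈ 1.7391)
H*Y(4 + 4) = 40*(-15 + 5*(4 + 4))/23 = 40*(-15 + 5*8)/23 = 40*(-15 + 40)/23 = (40/23)*25 = 1000/23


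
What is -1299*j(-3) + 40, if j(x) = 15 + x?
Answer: -15548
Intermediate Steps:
-1299*j(-3) + 40 = -1299*(15 - 3) + 40 = -1299*12 + 40 = -15588 + 40 = -15548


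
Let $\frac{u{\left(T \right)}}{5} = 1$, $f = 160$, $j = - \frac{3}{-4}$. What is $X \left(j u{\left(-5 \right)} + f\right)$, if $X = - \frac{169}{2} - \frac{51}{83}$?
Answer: $- \frac{9254495}{664} \approx -13938.0$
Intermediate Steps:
$j = \frac{3}{4}$ ($j = \left(-3\right) \left(- \frac{1}{4}\right) = \frac{3}{4} \approx 0.75$)
$u{\left(T \right)} = 5$ ($u{\left(T \right)} = 5 \cdot 1 = 5$)
$X = - \frac{14129}{166}$ ($X = \left(-169\right) \frac{1}{2} - \frac{51}{83} = - \frac{169}{2} - \frac{51}{83} = - \frac{14129}{166} \approx -85.115$)
$X \left(j u{\left(-5 \right)} + f\right) = - \frac{14129 \left(\frac{3}{4} \cdot 5 + 160\right)}{166} = - \frac{14129 \left(\frac{15}{4} + 160\right)}{166} = \left(- \frac{14129}{166}\right) \frac{655}{4} = - \frac{9254495}{664}$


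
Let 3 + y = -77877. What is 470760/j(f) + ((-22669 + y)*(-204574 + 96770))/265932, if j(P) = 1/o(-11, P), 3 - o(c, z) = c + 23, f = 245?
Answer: -278967937621/66483 ≈ -4.1961e+6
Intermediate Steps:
o(c, z) = -20 - c (o(c, z) = 3 - (c + 23) = 3 - (23 + c) = 3 + (-23 - c) = -20 - c)
y = -77880 (y = -3 - 77877 = -77880)
j(P) = -⅑ (j(P) = 1/(-20 - 1*(-11)) = 1/(-20 + 11) = 1/(-9) = -⅑)
470760/j(f) + ((-22669 + y)*(-204574 + 96770))/265932 = 470760/(-⅑) + ((-22669 - 77880)*(-204574 + 96770))/265932 = 470760*(-9) - 100549*(-107804)*(1/265932) = -4236840 + 10839584396*(1/265932) = -4236840 + 2709896099/66483 = -278967937621/66483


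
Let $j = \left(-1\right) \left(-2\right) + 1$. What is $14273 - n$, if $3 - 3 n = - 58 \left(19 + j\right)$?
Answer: $\frac{41540}{3} \approx 13847.0$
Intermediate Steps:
$j = 3$ ($j = 2 + 1 = 3$)
$n = \frac{1279}{3}$ ($n = 1 - \frac{\left(-58\right) \left(19 + 3\right)}{3} = 1 - \frac{\left(-58\right) 22}{3} = 1 - - \frac{1276}{3} = 1 + \frac{1276}{3} = \frac{1279}{3} \approx 426.33$)
$14273 - n = 14273 - \frac{1279}{3} = \frac{41540}{3}$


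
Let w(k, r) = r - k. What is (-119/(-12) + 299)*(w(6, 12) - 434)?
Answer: -396649/3 ≈ -1.3222e+5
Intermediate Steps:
(-119/(-12) + 299)*(w(6, 12) - 434) = (-119/(-12) + 299)*((12 - 1*6) - 434) = (-119*(-1/12) + 299)*((12 - 6) - 434) = (119/12 + 299)*(6 - 434) = (3707/12)*(-428) = -396649/3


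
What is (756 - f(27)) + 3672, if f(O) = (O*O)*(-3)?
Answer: 6615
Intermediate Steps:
f(O) = -3*O² (f(O) = O²*(-3) = -3*O²)
(756 - f(27)) + 3672 = (756 - (-3)*27²) + 3672 = (756 - (-3)*729) + 3672 = (756 - 1*(-2187)) + 3672 = (756 + 2187) + 3672 = 2943 + 3672 = 6615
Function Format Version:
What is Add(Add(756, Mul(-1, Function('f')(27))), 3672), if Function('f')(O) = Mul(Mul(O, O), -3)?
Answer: 6615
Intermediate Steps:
Function('f')(O) = Mul(-3, Pow(O, 2)) (Function('f')(O) = Mul(Pow(O, 2), -3) = Mul(-3, Pow(O, 2)))
Add(Add(756, Mul(-1, Function('f')(27))), 3672) = Add(Add(756, Mul(-1, Mul(-3, Pow(27, 2)))), 3672) = Add(Add(756, Mul(-1, Mul(-3, 729))), 3672) = Add(Add(756, Mul(-1, -2187)), 3672) = Add(Add(756, 2187), 3672) = Add(2943, 3672) = 6615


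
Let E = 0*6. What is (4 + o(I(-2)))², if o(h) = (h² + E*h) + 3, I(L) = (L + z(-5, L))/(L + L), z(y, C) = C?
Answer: 64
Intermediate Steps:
I(L) = 1 (I(L) = (L + L)/(L + L) = (2*L)/((2*L)) = (2*L)*(1/(2*L)) = 1)
E = 0
o(h) = 3 + h² (o(h) = (h² + 0*h) + 3 = (h² + 0) + 3 = h² + 3 = 3 + h²)
(4 + o(I(-2)))² = (4 + (3 + 1²))² = (4 + (3 + 1))² = (4 + 4)² = 8² = 64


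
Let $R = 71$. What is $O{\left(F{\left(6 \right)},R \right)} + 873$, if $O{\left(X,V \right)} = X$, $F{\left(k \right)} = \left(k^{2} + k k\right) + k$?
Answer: $951$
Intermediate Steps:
$F{\left(k \right)} = k + 2 k^{2}$ ($F{\left(k \right)} = \left(k^{2} + k^{2}\right) + k = 2 k^{2} + k = k + 2 k^{2}$)
$O{\left(F{\left(6 \right)},R \right)} + 873 = 6 \left(1 + 2 \cdot 6\right) + 873 = 6 \left(1 + 12\right) + 873 = 6 \cdot 13 + 873 = 78 + 873 = 951$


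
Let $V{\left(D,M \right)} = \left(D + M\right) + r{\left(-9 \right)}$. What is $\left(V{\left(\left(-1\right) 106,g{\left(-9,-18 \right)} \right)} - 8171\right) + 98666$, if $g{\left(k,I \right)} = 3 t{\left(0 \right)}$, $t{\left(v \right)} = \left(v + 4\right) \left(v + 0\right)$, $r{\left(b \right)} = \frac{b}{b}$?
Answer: $90390$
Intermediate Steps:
$r{\left(b \right)} = 1$
$t{\left(v \right)} = v \left(4 + v\right)$ ($t{\left(v \right)} = \left(4 + v\right) v = v \left(4 + v\right)$)
$g{\left(k,I \right)} = 0$ ($g{\left(k,I \right)} = 3 \cdot 0 \left(4 + 0\right) = 3 \cdot 0 \cdot 4 = 3 \cdot 0 = 0$)
$V{\left(D,M \right)} = 1 + D + M$ ($V{\left(D,M \right)} = \left(D + M\right) + 1 = 1 + D + M$)
$\left(V{\left(\left(-1\right) 106,g{\left(-9,-18 \right)} \right)} - 8171\right) + 98666 = \left(\left(1 - 106 + 0\right) - 8171\right) + 98666 = \left(-105 - 8171\right) + 98666 = -8276 + 98666 = 90390$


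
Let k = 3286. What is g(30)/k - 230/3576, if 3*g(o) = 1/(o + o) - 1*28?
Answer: -5918521/88130520 ≈ -0.067156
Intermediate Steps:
g(o) = -28/3 + 1/(6*o) (g(o) = (1/(o + o) - 1*28)/3 = (1/(2*o) - 28)/3 = (-28 + 1/(2*o))/3 = -28/3 + 1/(6*o))
g(30)/k - 230/3576 = ((1/6)*(1 - 56*30)/30)/3286 - 230/3576 = ((1/6)*(1/30)*(1 - 1680))*(1/3286) - 230*1/3576 = ((1/6)*(1/30)*(-1679))*(1/3286) - 115/1788 = -1679/180*1/3286 - 115/1788 = -1679/591480 - 115/1788 = -5918521/88130520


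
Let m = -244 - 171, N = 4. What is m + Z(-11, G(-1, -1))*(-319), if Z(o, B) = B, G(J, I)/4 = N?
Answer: -5519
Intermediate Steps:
G(J, I) = 16 (G(J, I) = 4*4 = 16)
m = -415
m + Z(-11, G(-1, -1))*(-319) = -415 + 16*(-319) = -415 - 5104 = -5519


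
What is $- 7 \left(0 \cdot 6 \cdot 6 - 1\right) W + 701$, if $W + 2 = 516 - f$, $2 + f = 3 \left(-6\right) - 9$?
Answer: $4502$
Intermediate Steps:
$f = -29$ ($f = -2 + \left(3 \left(-6\right) - 9\right) = -2 - 27 = -29$)
$W = 543$ ($W = -2 + \left(516 - -29\right) = -2 + \left(516 + 29\right) = -2 + 545 = 543$)
$- 7 \left(0 \cdot 6 \cdot 6 - 1\right) W + 701 = - 7 \left(0 \cdot 6 \cdot 6 - 1\right) 543 + 701 = - 7 \left(0 \cdot 6 - 1\right) 543 + 701 = - 7 \left(0 - 1\right) 543 + 701 = \left(-7\right) \left(-1\right) 543 + 701 = 7 \cdot 543 + 701 = 3801 + 701 = 4502$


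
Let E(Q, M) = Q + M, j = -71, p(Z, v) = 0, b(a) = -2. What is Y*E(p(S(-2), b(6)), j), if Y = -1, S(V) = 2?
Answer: 71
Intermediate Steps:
E(Q, M) = M + Q
Y*E(p(S(-2), b(6)), j) = -(-71 + 0) = -1*(-71) = 71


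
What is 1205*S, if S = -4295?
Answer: -5175475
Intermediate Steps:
1205*S = 1205*(-4295) = -5175475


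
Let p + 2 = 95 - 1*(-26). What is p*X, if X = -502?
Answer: -59738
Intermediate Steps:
p = 119 (p = -2 + (95 - 1*(-26)) = -2 + (95 + 26) = -2 + 121 = 119)
p*X = 119*(-502) = -59738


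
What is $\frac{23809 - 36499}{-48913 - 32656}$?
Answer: $\frac{12690}{81569} \approx 0.15557$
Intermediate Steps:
$\frac{23809 - 36499}{-48913 - 32656} = - \frac{12690}{-81569} = \left(-12690\right) \left(- \frac{1}{81569}\right) = \frac{12690}{81569}$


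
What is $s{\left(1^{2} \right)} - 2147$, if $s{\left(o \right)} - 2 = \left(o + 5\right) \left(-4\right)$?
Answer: $-2169$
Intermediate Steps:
$s{\left(o \right)} = -18 - 4 o$ ($s{\left(o \right)} = 2 + \left(o + 5\right) \left(-4\right) = 2 + \left(5 + o\right) \left(-4\right) = 2 - \left(20 + 4 o\right) = -18 - 4 o$)
$s{\left(1^{2} \right)} - 2147 = \left(-18 - 4 \cdot 1^{2}\right) - 2147 = \left(-18 - 4\right) - 2147 = -22 - 2147 = -2169$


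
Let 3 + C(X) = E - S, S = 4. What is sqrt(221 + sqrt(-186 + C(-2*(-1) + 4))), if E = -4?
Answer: sqrt(221 + I*sqrt(197)) ≈ 14.874 + 0.47183*I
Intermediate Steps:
C(X) = -11 (C(X) = -3 + (-4 - 1*4) = -3 + (-4 - 4) = -3 - 8 = -11)
sqrt(221 + sqrt(-186 + C(-2*(-1) + 4))) = sqrt(221 + sqrt(-186 - 11)) = sqrt(221 + sqrt(-197)) = sqrt(221 + I*sqrt(197))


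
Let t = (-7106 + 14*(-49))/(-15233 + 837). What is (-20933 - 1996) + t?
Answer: -82519523/3599 ≈ -22928.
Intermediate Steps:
t = 1948/3599 (t = (-7106 - 686)/(-14396) = -7792*(-1/14396) = 1948/3599 ≈ 0.54126)
(-20933 - 1996) + t = (-20933 - 1996) + 1948/3599 = -22929 + 1948/3599 = -82519523/3599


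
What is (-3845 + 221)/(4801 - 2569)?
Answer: -151/93 ≈ -1.6237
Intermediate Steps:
(-3845 + 221)/(4801 - 2569) = -3624/2232 = -3624*1/2232 = -151/93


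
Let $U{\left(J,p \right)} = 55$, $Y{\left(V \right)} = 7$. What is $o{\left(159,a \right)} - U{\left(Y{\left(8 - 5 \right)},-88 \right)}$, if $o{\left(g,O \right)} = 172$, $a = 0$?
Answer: $117$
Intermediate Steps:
$o{\left(159,a \right)} - U{\left(Y{\left(8 - 5 \right)},-88 \right)} = 172 - 55 = 117$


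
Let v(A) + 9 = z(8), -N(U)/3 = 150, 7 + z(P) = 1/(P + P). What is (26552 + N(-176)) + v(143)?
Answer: 417377/16 ≈ 26086.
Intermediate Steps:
z(P) = -7 + 1/(2*P) (z(P) = -7 + 1/(P + P) = -7 + 1/(2*P))
N(U) = -450 (N(U) = -3*150 = -450)
v(A) = -255/16 (v(A) = -9 + (-7 + (½)/8) = -9 + (-7 + (½)*(⅛)) = -9 + (-7 + 1/16) = -9 - 111/16 = -255/16)
(26552 + N(-176)) + v(143) = (26552 - 450) - 255/16 = 26102 - 255/16 = 417377/16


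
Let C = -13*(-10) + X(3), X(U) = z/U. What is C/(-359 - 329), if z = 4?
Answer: -197/1032 ≈ -0.19089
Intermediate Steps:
X(U) = 4/U
C = 394/3 (C = -13*(-10) + 4/3 = 130 + 4*(⅓) = 130 + 4/3 = 394/3 ≈ 131.33)
C/(-359 - 329) = 394/(3*(-359 - 329)) = (394/3)/(-688) = (394/3)*(-1/688) = -197/1032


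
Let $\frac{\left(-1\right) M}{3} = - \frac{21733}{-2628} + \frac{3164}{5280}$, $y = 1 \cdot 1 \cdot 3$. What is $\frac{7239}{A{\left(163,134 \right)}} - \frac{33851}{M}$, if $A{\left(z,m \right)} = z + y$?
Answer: $\frac{560032247061}{425600594} \approx 1315.9$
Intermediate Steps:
$y = 3$ ($y = 1 \cdot 3 = 3$)
$A{\left(z,m \right)} = 3 + z$ ($A{\left(z,m \right)} = z + 3 = 3 + z$)
$M = - \frac{2563859}{96360}$ ($M = - 3 \left(- \frac{21733}{-2628} + \frac{3164}{5280}\right) = - 3 \left(\left(-21733\right) \left(- \frac{1}{2628}\right) + 3164 \cdot \frac{1}{5280}\right) = - 3 \left(\frac{21733}{2628} + \frac{791}{1320}\right) = \left(-3\right) \frac{2563859}{289080} = - \frac{2563859}{96360} \approx -26.607$)
$\frac{7239}{A{\left(163,134 \right)}} - \frac{33851}{M} = \frac{7239}{3 + 163} - \frac{33851}{- \frac{2563859}{96360}} = \frac{7239}{166} - - \frac{3261882360}{2563859} = 7239 \cdot \frac{1}{166} + \frac{3261882360}{2563859} = \frac{7239}{166} + \frac{3261882360}{2563859} = \frac{560032247061}{425600594}$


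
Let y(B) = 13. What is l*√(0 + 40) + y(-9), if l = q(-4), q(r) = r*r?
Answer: 13 + 32*√10 ≈ 114.19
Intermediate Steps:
q(r) = r²
l = 16 (l = (-4)² = 16)
l*√(0 + 40) + y(-9) = 16*√(0 + 40) + 13 = 16*√40 + 13 = 16*(2*√10) + 13 = 32*√10 + 13 = 13 + 32*√10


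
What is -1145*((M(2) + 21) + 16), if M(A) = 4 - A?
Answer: -44655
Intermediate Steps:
-1145*((M(2) + 21) + 16) = -1145*(((4 - 1*2) + 21) + 16) = -1145*(((4 - 2) + 21) + 16) = -1145*((2 + 21) + 16) = -1145*(23 + 16) = -1145*39 = -44655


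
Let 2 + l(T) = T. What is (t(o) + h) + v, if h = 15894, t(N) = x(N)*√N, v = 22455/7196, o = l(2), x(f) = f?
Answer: 114395679/7196 ≈ 15897.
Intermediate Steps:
l(T) = -2 + T
o = 0 (o = -2 + 2 = 0)
v = 22455/7196 (v = 22455*(1/7196) = 22455/7196 ≈ 3.1205)
t(N) = N^(3/2) (t(N) = N*√N = N^(3/2))
(t(o) + h) + v = (0^(3/2) + 15894) + 22455/7196 = (0 + 15894) + 22455/7196 = 15894 + 22455/7196 = 114395679/7196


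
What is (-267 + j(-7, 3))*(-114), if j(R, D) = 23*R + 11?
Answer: 47538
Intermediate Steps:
j(R, D) = 11 + 23*R
(-267 + j(-7, 3))*(-114) = (-267 + (11 + 23*(-7)))*(-114) = (-267 + (11 - 161))*(-114) = (-267 - 150)*(-114) = -417*(-114) = 47538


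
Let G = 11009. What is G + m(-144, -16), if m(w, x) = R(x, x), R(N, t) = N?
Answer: 10993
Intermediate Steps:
m(w, x) = x
G + m(-144, -16) = 11009 - 16 = 10993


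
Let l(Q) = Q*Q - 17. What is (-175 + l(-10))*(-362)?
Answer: 33304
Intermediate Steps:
l(Q) = -17 + Q² (l(Q) = Q² - 17 = -17 + Q²)
(-175 + l(-10))*(-362) = (-175 + (-17 + (-10)²))*(-362) = (-175 + (-17 + 100))*(-362) = (-175 + 83)*(-362) = -92*(-362) = 33304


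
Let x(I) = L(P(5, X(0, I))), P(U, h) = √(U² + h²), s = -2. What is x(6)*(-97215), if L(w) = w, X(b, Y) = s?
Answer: -97215*√29 ≈ -5.2352e+5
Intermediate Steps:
X(b, Y) = -2
x(I) = √29 (x(I) = √(5² + (-2)²) = √(25 + 4) = √29)
x(6)*(-97215) = √29*(-97215) = -97215*√29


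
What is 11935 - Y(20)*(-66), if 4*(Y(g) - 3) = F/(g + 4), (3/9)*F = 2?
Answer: 97097/8 ≈ 12137.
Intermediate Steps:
F = 6 (F = 3*2 = 6)
Y(g) = 3 + 3/(2*(4 + g)) (Y(g) = 3 + (6/(g + 4))/4 = 3 + (6/(4 + g))/4 = 3 + 3/(2*(4 + g)))
11935 - Y(20)*(-66) = 11935 - 3*(9 + 2*20)/(2*(4 + 20))*(-66) = 11935 - (3/2)*(9 + 40)/24*(-66) = 11935 - (3/2)*(1/24)*49*(-66) = 11935 - 49*(-66)/16 = 11935 - 1*(-1617/8) = 11935 + 1617/8 = 97097/8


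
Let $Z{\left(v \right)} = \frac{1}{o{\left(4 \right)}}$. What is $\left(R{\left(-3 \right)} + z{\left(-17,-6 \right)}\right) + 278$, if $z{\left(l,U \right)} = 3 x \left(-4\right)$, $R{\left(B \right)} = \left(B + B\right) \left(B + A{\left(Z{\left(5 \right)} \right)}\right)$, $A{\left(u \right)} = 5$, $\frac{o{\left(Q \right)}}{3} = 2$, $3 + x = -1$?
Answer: $314$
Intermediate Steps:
$x = -4$ ($x = -3 - 1 = -4$)
$o{\left(Q \right)} = 6$ ($o{\left(Q \right)} = 3 \cdot 2 = 6$)
$Z{\left(v \right)} = \frac{1}{6}$
$R{\left(B \right)} = 2 B \left(5 + B\right)$ ($R{\left(B \right)} = \left(B + B\right) \left(B + 5\right) = 2 B \left(5 + B\right)$)
$z{\left(l,U \right)} = 48$ ($z{\left(l,U \right)} = 3 \left(-4\right) \left(-4\right) = \left(-12\right) \left(-4\right) = 48$)
$\left(R{\left(-3 \right)} + z{\left(-17,-6 \right)}\right) + 278 = \left(2 \left(-3\right) \left(5 - 3\right) + 48\right) + 278 = \left(2 \left(-3\right) 2 + 48\right) + 278 = \left(-12 + 48\right) + 278 = 36 + 278 = 314$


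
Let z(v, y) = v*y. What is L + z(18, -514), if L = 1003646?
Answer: 994394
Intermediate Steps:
L + z(18, -514) = 1003646 + 18*(-514) = 1003646 - 9252 = 994394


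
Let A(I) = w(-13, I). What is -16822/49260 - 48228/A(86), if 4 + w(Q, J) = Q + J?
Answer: -396145333/566490 ≈ -699.30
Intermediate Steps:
w(Q, J) = -4 + J + Q (w(Q, J) = -4 + (Q + J) = -4 + (J + Q) = -4 + J + Q)
A(I) = -17 + I (A(I) = -4 + I - 13 = -17 + I)
-16822/49260 - 48228/A(86) = -16822/49260 - 48228/(-17 + 86) = -16822*1/49260 - 48228/69 = -8411/24630 - 48228*1/69 = -8411/24630 - 16076/23 = -396145333/566490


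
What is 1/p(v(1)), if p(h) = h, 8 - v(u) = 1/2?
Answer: 2/15 ≈ 0.13333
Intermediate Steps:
v(u) = 15/2 (v(u) = 8 - 1/2 = 15/2)
1/p(v(1)) = 1/(15/2) = 2/15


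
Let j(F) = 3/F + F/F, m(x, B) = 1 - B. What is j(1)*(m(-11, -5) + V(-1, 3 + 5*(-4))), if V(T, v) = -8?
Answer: -8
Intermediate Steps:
j(F) = 1 + 3/F (j(F) = 3/F + 1 = 1 + 3/F)
j(1)*(m(-11, -5) + V(-1, 3 + 5*(-4))) = ((3 + 1)/1)*((1 - 1*(-5)) - 8) = (1*4)*((1 + 5) - 8) = 4*(6 - 8) = 4*(-2) = -8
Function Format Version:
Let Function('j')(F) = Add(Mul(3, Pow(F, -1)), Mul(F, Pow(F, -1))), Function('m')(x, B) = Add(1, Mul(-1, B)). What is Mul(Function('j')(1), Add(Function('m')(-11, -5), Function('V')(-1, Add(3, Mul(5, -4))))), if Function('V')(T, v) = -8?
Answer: -8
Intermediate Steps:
Function('j')(F) = Add(1, Mul(3, Pow(F, -1))) (Function('j')(F) = Add(Mul(3, Pow(F, -1)), 1) = Add(1, Mul(3, Pow(F, -1))))
Mul(Function('j')(1), Add(Function('m')(-11, -5), Function('V')(-1, Add(3, Mul(5, -4))))) = Mul(Mul(Pow(1, -1), Add(3, 1)), Add(Add(1, Mul(-1, -5)), -8)) = Mul(Mul(1, 4), Add(Add(1, 5), -8)) = Mul(4, Add(6, -8)) = Mul(4, -2) = -8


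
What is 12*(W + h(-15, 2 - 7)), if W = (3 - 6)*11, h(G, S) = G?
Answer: -576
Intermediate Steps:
W = -33 (W = -3*11 = -33)
12*(W + h(-15, 2 - 7)) = 12*(-33 - 15) = 12*(-48) = -576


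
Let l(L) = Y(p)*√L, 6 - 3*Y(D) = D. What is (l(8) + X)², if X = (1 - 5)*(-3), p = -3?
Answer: 216 + 144*√2 ≈ 419.65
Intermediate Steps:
Y(D) = 2 - D/3
l(L) = 3*√L (l(L) = (2 - ⅓*(-3))*√L = (2 + 1)*√L = 3*√L)
X = 12 (X = -4*(-3) = 12)
(l(8) + X)² = (3*√8 + 12)² = (3*(2*√2) + 12)² = (6*√2 + 12)² = (12 + 6*√2)²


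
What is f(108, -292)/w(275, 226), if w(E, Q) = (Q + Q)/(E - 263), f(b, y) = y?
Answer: -876/113 ≈ -7.7522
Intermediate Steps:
w(E, Q) = 2*Q/(-263 + E) (w(E, Q) = (2*Q)/(-263 + E) = 2*Q/(-263 + E))
f(108, -292)/w(275, 226) = -292/(2*226/(-263 + 275)) = -292/(2*226/12) = -292/(2*226*(1/12)) = -292/113/3 = -292*3/113 = -876/113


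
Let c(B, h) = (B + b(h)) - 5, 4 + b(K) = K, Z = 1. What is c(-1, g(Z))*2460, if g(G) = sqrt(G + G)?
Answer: -24600 + 2460*sqrt(2) ≈ -21121.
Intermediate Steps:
b(K) = -4 + K
g(G) = sqrt(2)*sqrt(G) (g(G) = sqrt(2*G) = sqrt(2)*sqrt(G))
c(B, h) = -9 + B + h (c(B, h) = (B + (-4 + h)) - 5 = (-4 + B + h) - 5 = -9 + B + h)
c(-1, g(Z))*2460 = (-9 - 1 + sqrt(2)*sqrt(1))*2460 = (-9 - 1 + sqrt(2)*1)*2460 = (-9 - 1 + sqrt(2))*2460 = (-10 + sqrt(2))*2460 = -24600 + 2460*sqrt(2)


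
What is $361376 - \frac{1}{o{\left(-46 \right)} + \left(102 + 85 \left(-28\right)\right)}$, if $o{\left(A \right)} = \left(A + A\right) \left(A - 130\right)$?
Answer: $\frac{5028185663}{13914} \approx 3.6138 \cdot 10^{5}$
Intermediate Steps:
$o{\left(A \right)} = 2 A \left(-130 + A\right)$
$361376 - \frac{1}{o{\left(-46 \right)} + \left(102 + 85 \left(-28\right)\right)} = 361376 - \frac{1}{2 \left(-46\right) \left(-130 - 46\right) + \left(102 + 85 \left(-28\right)\right)} = 361376 - \frac{1}{2 \left(-46\right) \left(-176\right) + \left(102 - 2380\right)} = 361376 - \frac{1}{16192 - 2278} = 361376 - \frac{1}{13914} = \frac{5028185663}{13914}$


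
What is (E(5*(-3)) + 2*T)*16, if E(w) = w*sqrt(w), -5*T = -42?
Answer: 1344/5 - 240*I*sqrt(15) ≈ 268.8 - 929.52*I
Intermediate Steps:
T = 42/5 (T = -1/5*(-42) = 42/5 ≈ 8.4000)
E(w) = w**(3/2)
(E(5*(-3)) + 2*T)*16 = ((5*(-3))**(3/2) + 2*(42/5))*16 = ((-15)**(3/2) + 84/5)*16 = (-15*I*sqrt(15) + 84/5)*16 = (84/5 - 15*I*sqrt(15))*16 = 1344/5 - 240*I*sqrt(15)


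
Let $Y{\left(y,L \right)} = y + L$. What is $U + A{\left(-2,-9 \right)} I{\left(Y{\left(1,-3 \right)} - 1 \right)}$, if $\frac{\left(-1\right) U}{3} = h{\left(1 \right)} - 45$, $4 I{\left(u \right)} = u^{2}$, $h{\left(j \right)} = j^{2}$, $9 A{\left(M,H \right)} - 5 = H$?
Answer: $131$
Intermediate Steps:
$A{\left(M,H \right)} = \frac{5}{9} + \frac{H}{9}$
$Y{\left(y,L \right)} = L + y$
$I{\left(u \right)} = \frac{u^{2}}{4}$
$U = 132$ ($U = - 3 \left(1^{2} - 45\right) = - 3 \left(1 - 45\right) = \left(-3\right) \left(-44\right) = 132$)
$U + A{\left(-2,-9 \right)} I{\left(Y{\left(1,-3 \right)} - 1 \right)} = 132 + \left(\frac{5}{9} + \frac{1}{9} \left(-9\right)\right) \frac{\left(\left(-3 + 1\right) - 1\right)^{2}}{4} = 132 + \left(\frac{5}{9} - 1\right) \frac{\left(-2 - 1\right)^{2}}{4} = 132 - \frac{4 \frac{\left(-3\right)^{2}}{4}}{9} = 132 - \frac{4 \cdot \frac{1}{4} \cdot 9}{9} = 132 - 1 = 131$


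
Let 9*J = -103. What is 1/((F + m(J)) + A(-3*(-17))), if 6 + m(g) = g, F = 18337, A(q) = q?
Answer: 9/165335 ≈ 5.4435e-5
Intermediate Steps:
J = -103/9 (J = (⅑)*(-103) = -103/9 ≈ -11.444)
m(g) = -6 + g
1/((F + m(J)) + A(-3*(-17))) = 1/((18337 + (-6 - 103/9)) - 3*(-17)) = 1/((18337 - 157/9) + 51) = 1/(164876/9 + 51) = 1/(165335/9) = 9/165335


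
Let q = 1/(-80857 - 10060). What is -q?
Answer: 1/90917 ≈ 1.0999e-5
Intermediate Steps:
q = -1/90917 (q = 1/(-90917) = -1/90917 ≈ -1.0999e-5)
-q = -1*(-1/90917) = 1/90917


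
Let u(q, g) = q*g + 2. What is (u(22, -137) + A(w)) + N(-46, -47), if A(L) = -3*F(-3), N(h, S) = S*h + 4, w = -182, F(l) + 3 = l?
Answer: -828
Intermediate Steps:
F(l) = -3 + l
N(h, S) = 4 + S*h
u(q, g) = 2 + g*q (u(q, g) = g*q + 2 = 2 + g*q)
A(L) = 18 (A(L) = -3*(-3 - 3) = -3*(-6) = 18)
(u(22, -137) + A(w)) + N(-46, -47) = ((2 - 137*22) + 18) + (4 - 47*(-46)) = ((2 - 3014) + 18) + (4 + 2162) = (-3012 + 18) + 2166 = -2994 + 2166 = -828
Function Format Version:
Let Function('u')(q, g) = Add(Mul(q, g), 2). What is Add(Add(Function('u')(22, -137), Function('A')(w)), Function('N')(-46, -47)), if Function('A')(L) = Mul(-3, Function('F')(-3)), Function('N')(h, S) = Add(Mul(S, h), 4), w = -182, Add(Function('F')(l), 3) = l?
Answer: -828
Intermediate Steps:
Function('F')(l) = Add(-3, l)
Function('N')(h, S) = Add(4, Mul(S, h))
Function('u')(q, g) = Add(2, Mul(g, q)) (Function('u')(q, g) = Add(Mul(g, q), 2) = Add(2, Mul(g, q)))
Function('A')(L) = 18 (Function('A')(L) = Mul(-3, Add(-3, -3)) = Mul(-3, -6) = 18)
Add(Add(Function('u')(22, -137), Function('A')(w)), Function('N')(-46, -47)) = Add(Add(Add(2, Mul(-137, 22)), 18), Add(4, Mul(-47, -46))) = Add(Add(Add(2, -3014), 18), Add(4, 2162)) = Add(Add(-3012, 18), 2166) = Add(-2994, 2166) = -828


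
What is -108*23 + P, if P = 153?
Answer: -2331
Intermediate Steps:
-108*23 + P = -108*23 + 153 = -2484 + 153 = -2331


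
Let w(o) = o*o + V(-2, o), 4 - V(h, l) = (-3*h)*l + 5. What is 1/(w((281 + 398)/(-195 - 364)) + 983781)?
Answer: 312481/307415296587 ≈ 1.0165e-6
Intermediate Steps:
V(h, l) = -1 + 3*h*l (V(h, l) = 4 - ((-3*h)*l + 5) = 4 - (-3*h*l + 5) = 4 - (5 - 3*h*l) = 4 + (-5 + 3*h*l) = -1 + 3*h*l)
w(o) = -1 + o**2 - 6*o (w(o) = o*o + (-1 + 3*(-2)*o) = o**2 + (-1 - 6*o) = -1 + o**2 - 6*o)
1/(w((281 + 398)/(-195 - 364)) + 983781) = 1/((-1 + ((281 + 398)/(-195 - 364))**2 - 6*(281 + 398)/(-195 - 364)) + 983781) = 1/((-1 + (679/(-559))**2 - 4074/(-559)) + 983781) = 1/((-1 + (679*(-1/559))**2 - 4074*(-1)/559) + 983781) = 1/((-1 + (-679/559)**2 - 6*(-679/559)) + 983781) = 1/((-1 + 461041/312481 + 4074/559) + 983781) = 1/(2425926/312481 + 983781) = 1/(307415296587/312481) = 312481/307415296587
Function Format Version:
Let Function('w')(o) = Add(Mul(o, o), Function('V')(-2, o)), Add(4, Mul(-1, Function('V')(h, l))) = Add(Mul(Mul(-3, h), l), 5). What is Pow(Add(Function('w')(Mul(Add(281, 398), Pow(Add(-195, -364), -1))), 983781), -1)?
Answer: Rational(312481, 307415296587) ≈ 1.0165e-6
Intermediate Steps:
Function('V')(h, l) = Add(-1, Mul(3, h, l)) (Function('V')(h, l) = Add(4, Mul(-1, Add(Mul(Mul(-3, h), l), 5))) = Add(4, Mul(-1, Add(Mul(-3, h, l), 5))) = Add(4, Mul(-1, Add(5, Mul(-3, h, l)))) = Add(4, Add(-5, Mul(3, h, l))) = Add(-1, Mul(3, h, l)))
Function('w')(o) = Add(-1, Pow(o, 2), Mul(-6, o)) (Function('w')(o) = Add(Mul(o, o), Add(-1, Mul(3, -2, o))) = Add(Pow(o, 2), Add(-1, Mul(-6, o))) = Add(-1, Pow(o, 2), Mul(-6, o)))
Pow(Add(Function('w')(Mul(Add(281, 398), Pow(Add(-195, -364), -1))), 983781), -1) = Pow(Add(Add(-1, Pow(Mul(Add(281, 398), Pow(Add(-195, -364), -1)), 2), Mul(-6, Mul(Add(281, 398), Pow(Add(-195, -364), -1)))), 983781), -1) = Pow(Add(Add(-1, Pow(Mul(679, Pow(-559, -1)), 2), Mul(-6, Mul(679, Pow(-559, -1)))), 983781), -1) = Pow(Add(Add(-1, Pow(Mul(679, Rational(-1, 559)), 2), Mul(-6, Mul(679, Rational(-1, 559)))), 983781), -1) = Pow(Add(Add(-1, Pow(Rational(-679, 559), 2), Mul(-6, Rational(-679, 559))), 983781), -1) = Pow(Add(Add(-1, Rational(461041, 312481), Rational(4074, 559)), 983781), -1) = Pow(Add(Rational(2425926, 312481), 983781), -1) = Pow(Rational(307415296587, 312481), -1) = Rational(312481, 307415296587)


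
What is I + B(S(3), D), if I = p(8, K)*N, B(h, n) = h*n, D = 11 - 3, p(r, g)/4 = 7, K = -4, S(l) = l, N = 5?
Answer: 164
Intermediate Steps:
p(r, g) = 28 (p(r, g) = 4*7 = 28)
D = 8
I = 140 (I = 28*5 = 140)
I + B(S(3), D) = 140 + 3*8 = 140 + 24 = 164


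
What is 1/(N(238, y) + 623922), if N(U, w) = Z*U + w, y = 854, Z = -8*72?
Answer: 1/487688 ≈ 2.0505e-6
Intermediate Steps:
Z = -576
N(U, w) = w - 576*U (N(U, w) = -576*U + w = w - 576*U)
1/(N(238, y) + 623922) = 1/((854 - 576*238) + 623922) = 1/((854 - 137088) + 623922) = 1/(-136234 + 623922) = 1/487688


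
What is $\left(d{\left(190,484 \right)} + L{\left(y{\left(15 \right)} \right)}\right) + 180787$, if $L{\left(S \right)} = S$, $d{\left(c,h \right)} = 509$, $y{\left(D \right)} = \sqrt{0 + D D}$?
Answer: $181311$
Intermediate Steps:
$y{\left(D \right)} = \sqrt{D^{2}}$ ($y{\left(D \right)} = \sqrt{0 + D^{2}} = \sqrt{D^{2}}$)
$\left(d{\left(190,484 \right)} + L{\left(y{\left(15 \right)} \right)}\right) + 180787 = \left(509 + \sqrt{15^{2}}\right) + 180787 = \left(509 + \sqrt{225}\right) + 180787 = \left(509 + 15\right) + 180787 = 524 + 180787 = 181311$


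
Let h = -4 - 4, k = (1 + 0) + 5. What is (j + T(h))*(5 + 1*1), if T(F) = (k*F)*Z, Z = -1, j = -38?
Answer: 60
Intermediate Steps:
k = 6 (k = 1 + 5 = 6)
h = -8
T(F) = -6*F (T(F) = (6*F)*(-1) = -6*F)
(j + T(h))*(5 + 1*1) = (-38 - 6*(-8))*(5 + 1*1) = (-38 + 48)*(5 + 1) = 10*6 = 60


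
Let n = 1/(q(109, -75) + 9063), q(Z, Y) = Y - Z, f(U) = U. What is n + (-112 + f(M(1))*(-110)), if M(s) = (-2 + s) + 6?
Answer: -5877897/8879 ≈ -662.00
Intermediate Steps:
M(s) = 4 + s
n = 1/8879 (n = 1/((-75 - 1*109) + 9063) = 1/((-75 - 109) + 9063) = 1/(-184 + 9063) = 1/8879 ≈ 0.00011263)
n + (-112 + f(M(1))*(-110)) = 1/8879 + (-112 + (4 + 1)*(-110)) = 1/8879 + (-112 + 5*(-110)) = 1/8879 + (-112 - 550) = 1/8879 - 662 = -5877897/8879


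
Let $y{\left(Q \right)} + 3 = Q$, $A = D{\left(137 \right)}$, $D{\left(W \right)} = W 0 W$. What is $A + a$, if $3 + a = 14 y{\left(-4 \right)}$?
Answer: $-101$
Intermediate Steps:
$D{\left(W \right)} = 0$ ($D{\left(W \right)} = 0 W = 0$)
$A = 0$
$y{\left(Q \right)} = -3 + Q$
$a = -101$ ($a = -3 + 14 \left(-3 - 4\right) = -3 + 14 \left(-7\right) = -3 - 98 = -101$)
$A + a = 0 - 101 = -101$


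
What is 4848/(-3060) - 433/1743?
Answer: -271529/148155 ≈ -1.8327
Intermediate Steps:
4848/(-3060) - 433/1743 = 4848*(-1/3060) - 433*1/1743 = -404/255 - 433/1743 = -271529/148155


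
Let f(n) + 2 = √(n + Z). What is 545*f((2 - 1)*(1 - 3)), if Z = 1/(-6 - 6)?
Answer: -1090 + 2725*I*√3/6 ≈ -1090.0 + 786.64*I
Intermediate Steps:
Z = -1/12 (Z = 1/(-12) = -1/12 ≈ -0.083333)
f(n) = -2 + √(-1/12 + n) (f(n) = -2 + √(n - 1/12) = -2 + √(-1/12 + n))
545*f((2 - 1)*(1 - 3)) = 545*(-2 + √(-3 + 36*((2 - 1)*(1 - 3)))/6) = 545*(-2 + √(-3 + 36*(1*(-2)))/6) = 545*(-2 + √(-3 + 36*(-2))/6) = 545*(-2 + √(-3 - 72)/6) = 545*(-2 + √(-75)/6) = 545*(-2 + (5*I*√3)/6) = 545*(-2 + 5*I*√3/6) = -1090 + 2725*I*√3/6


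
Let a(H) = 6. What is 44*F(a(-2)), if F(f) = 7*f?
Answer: 1848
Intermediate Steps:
44*F(a(-2)) = 44*(7*6) = 44*42 = 1848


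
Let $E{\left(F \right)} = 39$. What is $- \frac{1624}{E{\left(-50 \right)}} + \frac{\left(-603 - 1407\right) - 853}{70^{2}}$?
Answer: $- \frac{1152751}{27300} \approx -42.225$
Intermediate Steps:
$- \frac{1624}{E{\left(-50 \right)}} + \frac{\left(-603 - 1407\right) - 853}{70^{2}} = - \frac{1624}{39} + \frac{\left(-603 - 1407\right) - 853}{70^{2}} = \left(-1624\right) \frac{1}{39} + \frac{-2010 - 853}{4900} = - \frac{1624}{39} - \frac{409}{700} = - \frac{1152751}{27300}$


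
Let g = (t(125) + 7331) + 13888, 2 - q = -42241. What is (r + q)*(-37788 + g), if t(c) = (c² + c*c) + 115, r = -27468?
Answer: 218610900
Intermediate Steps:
q = 42243 (q = 2 - 1*(-42241) = 2 + 42241 = 42243)
t(c) = 115 + 2*c² (t(c) = (c² + c²) + 115 = 2*c² + 115 = 115 + 2*c²)
g = 52584 (g = ((115 + 2*125²) + 7331) + 13888 = ((115 + 2*15625) + 7331) + 13888 = ((115 + 31250) + 7331) + 13888 = (31365 + 7331) + 13888 = 38696 + 13888 = 52584)
(r + q)*(-37788 + g) = (-27468 + 42243)*(-37788 + 52584) = 14775*14796 = 218610900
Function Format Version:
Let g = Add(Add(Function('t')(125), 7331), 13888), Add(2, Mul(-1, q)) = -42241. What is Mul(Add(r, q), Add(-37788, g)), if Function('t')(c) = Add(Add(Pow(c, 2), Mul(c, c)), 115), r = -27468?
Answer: 218610900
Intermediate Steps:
q = 42243 (q = Add(2, Mul(-1, -42241)) = Add(2, 42241) = 42243)
Function('t')(c) = Add(115, Mul(2, Pow(c, 2))) (Function('t')(c) = Add(Add(Pow(c, 2), Pow(c, 2)), 115) = Add(Mul(2, Pow(c, 2)), 115) = Add(115, Mul(2, Pow(c, 2))))
g = 52584 (g = Add(Add(Add(115, Mul(2, Pow(125, 2))), 7331), 13888) = Add(Add(Add(115, Mul(2, 15625)), 7331), 13888) = Add(Add(Add(115, 31250), 7331), 13888) = Add(Add(31365, 7331), 13888) = Add(38696, 13888) = 52584)
Mul(Add(r, q), Add(-37788, g)) = Mul(Add(-27468, 42243), Add(-37788, 52584)) = Mul(14775, 14796) = 218610900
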